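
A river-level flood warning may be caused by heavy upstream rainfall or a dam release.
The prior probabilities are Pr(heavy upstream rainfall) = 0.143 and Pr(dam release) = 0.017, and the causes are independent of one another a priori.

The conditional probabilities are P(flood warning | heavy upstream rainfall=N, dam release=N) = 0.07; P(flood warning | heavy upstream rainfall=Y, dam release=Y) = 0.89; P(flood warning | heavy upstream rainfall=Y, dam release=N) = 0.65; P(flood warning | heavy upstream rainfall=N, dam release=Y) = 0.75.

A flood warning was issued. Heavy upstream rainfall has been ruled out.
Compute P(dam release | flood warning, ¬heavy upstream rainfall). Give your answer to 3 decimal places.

P(flood warning | ¬heavy upstream rainfall) = 0.07*0.983 + 0.75*0.017 = 0.068810 + 0.012750 = 0.081560
Of this, 0.012750 comes from 0.75*0.017 (the dam release=true cases).
So P(dam release | flood warning, ¬heavy upstream rainfall) = 0.012750/0.081560 ≈ 0.156.

P(dam release | flood warning, ¬heavy upstream rainfall) ≈ 0.156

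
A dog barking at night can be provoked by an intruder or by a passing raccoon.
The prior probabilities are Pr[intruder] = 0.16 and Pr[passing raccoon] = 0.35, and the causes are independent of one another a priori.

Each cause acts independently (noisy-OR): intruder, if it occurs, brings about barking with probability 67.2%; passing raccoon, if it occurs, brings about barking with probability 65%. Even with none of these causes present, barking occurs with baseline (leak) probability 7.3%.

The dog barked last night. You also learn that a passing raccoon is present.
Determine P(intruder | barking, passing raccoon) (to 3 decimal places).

P(intruder | barking, passing raccoon) ≈ 0.201

Under noisy-OR, P(barking | causes) = 1 − (1−0.073)·∏(1−qᵢ) over the active causes.
For the numerator, keep only intruder=true terms: 0.89358×0.16 = 0.142973
The normalizing constant is 0.67555×0.84 + 0.89358×0.16 = 0.710435
Posterior = 0.142973 / 0.710435 ≈ 0.201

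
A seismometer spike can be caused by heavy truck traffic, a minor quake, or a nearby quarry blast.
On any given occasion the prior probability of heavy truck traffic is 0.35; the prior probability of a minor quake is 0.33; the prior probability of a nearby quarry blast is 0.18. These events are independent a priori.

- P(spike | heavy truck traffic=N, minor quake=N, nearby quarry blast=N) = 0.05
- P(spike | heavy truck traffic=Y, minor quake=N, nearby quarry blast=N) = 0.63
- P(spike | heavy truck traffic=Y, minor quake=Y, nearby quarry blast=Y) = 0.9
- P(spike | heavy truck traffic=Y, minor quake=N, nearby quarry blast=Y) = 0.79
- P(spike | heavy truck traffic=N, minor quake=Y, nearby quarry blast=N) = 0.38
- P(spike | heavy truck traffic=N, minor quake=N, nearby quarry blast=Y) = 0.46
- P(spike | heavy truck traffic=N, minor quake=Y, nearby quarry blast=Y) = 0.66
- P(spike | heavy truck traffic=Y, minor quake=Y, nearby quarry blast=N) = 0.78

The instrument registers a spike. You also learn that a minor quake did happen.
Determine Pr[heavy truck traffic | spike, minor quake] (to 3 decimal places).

Pr[heavy truck traffic | spike, minor quake] ≈ 0.501

Numerator (weight on configurations with heavy truck traffic): 0.223860 + 0.056700 = 0.280560
The normalizing constant is 0.38×0.65×0.82 + 0.66×0.65×0.18 + 0.78×0.35×0.82 + 0.9×0.35×0.18 = 0.560320
P(heavy truck traffic | spike, minor quake) = 0.280560/0.560320 ≈ 0.501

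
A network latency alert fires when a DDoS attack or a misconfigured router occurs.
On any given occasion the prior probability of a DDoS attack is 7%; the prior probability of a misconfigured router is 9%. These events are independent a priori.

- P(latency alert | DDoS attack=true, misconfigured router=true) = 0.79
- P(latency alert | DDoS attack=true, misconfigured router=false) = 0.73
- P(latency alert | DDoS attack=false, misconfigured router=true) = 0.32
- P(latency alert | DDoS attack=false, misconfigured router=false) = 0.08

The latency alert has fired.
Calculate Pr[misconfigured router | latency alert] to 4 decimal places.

Pr[misconfigured router | latency alert] ≈ 0.2176

Numerator (weight on configurations with misconfigured router): 0.026784 + 0.004977 = 0.031761
Normalizer over all consistent configurations: 0.08*0.93*0.91 + 0.32*0.93*0.09 + 0.73*0.07*0.91 + 0.79*0.07*0.09 = 0.145966
P(misconfigured router | latency alert) = 0.031761/0.145966 ≈ 0.2176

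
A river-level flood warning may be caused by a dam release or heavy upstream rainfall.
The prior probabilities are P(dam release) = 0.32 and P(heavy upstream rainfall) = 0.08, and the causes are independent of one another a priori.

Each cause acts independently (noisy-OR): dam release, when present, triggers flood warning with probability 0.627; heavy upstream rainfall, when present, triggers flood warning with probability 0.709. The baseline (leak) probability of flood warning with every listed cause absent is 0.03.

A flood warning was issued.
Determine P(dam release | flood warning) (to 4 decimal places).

Under noisy-OR, P(flood warning | causes) = 1 − (1−0.03)·∏(1−qᵢ) over the active causes.
For the numerator, keep only dam release=true terms: 0.187883 + 0.022905 = 0.210788
The normalizing constant is 0.03·0.68·0.92 + 0.71773·0.68·0.08 + 0.63819·0.32·0.92 + 0.894713·0.32·0.08 = 0.268601
P(dam release | flood warning) = 0.210788/0.268601 ≈ 0.7848

P(dam release | flood warning) ≈ 0.7848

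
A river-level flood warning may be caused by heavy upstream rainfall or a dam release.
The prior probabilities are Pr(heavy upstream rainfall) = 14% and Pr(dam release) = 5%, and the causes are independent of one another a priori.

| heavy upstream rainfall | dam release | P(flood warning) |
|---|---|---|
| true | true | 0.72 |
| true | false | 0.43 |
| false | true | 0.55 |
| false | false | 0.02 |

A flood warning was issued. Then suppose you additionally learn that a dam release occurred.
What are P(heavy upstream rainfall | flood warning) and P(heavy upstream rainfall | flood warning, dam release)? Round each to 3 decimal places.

P(flood warning) = 0.02*0.86*0.95 + 0.55*0.86*0.05 + 0.43*0.14*0.95 + 0.72*0.14*0.05 = 0.016340 + 0.023650 + 0.057190 + 0.005040 = 0.102220
The heavy upstream rainfall-present share is 0.057190 + 0.005040 = 0.062230.
Hence the posterior is 0.062230/0.102220 ≈ 0.609.

Now also conditioning on dam release=true:
Sum P(flood warning|·) weighted by the priors over both values of heavy upstream rainfall:
  P(flood warning | dam release) = 0.55·0.86 + 0.72·0.14
        = 0.473000 + 0.100800 = 0.573800
The terms with heavy upstream rainfall present sum to 0.100800, so
  P(heavy upstream rainfall | flood warning, dam release) = 0.100800 / 0.573800 ≈ 0.176

P(heavy upstream rainfall | flood warning) ≈ 0.609; P(heavy upstream rainfall | flood warning, dam release) ≈ 0.176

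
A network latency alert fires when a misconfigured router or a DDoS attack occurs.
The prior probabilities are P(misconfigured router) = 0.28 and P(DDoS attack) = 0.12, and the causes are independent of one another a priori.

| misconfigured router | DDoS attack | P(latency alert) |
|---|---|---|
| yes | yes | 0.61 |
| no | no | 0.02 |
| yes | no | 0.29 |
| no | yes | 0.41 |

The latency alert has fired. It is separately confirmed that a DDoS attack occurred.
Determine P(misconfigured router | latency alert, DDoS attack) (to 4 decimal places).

P(misconfigured router | latency alert, DDoS attack) ≈ 0.3665

Numerator (weight on configurations with misconfigured router): 0.61×0.28 = 0.170800
Denominator P(latency alert | DDoS attack): 0.41×0.72 + 0.61×0.28 = 0.466000
Posterior = 0.170800 / 0.466000 ≈ 0.3665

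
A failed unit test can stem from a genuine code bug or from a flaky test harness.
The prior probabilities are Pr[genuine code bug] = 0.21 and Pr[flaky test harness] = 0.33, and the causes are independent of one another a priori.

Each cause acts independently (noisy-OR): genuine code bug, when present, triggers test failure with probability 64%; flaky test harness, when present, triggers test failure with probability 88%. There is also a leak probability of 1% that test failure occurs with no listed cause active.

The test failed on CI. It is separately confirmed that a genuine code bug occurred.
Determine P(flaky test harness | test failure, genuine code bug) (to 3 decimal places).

P(flaky test harness | test failure, genuine code bug) ≈ 0.423

Under noisy-OR, P(test failure | causes) = 1 − (1−0.01)·∏(1−qᵢ) over the active causes.
Enumerate both values of flaky test harness and weight by the priors:
  P(test failure | genuine code bug) = 0.6436×0.67 + 0.957232×0.33
        = 0.431212 + 0.315887 = 0.747099
The terms with flaky test harness present sum to 0.315887, so
  P(flaky test harness | test failure, genuine code bug) = 0.315887 / 0.747099 ≈ 0.423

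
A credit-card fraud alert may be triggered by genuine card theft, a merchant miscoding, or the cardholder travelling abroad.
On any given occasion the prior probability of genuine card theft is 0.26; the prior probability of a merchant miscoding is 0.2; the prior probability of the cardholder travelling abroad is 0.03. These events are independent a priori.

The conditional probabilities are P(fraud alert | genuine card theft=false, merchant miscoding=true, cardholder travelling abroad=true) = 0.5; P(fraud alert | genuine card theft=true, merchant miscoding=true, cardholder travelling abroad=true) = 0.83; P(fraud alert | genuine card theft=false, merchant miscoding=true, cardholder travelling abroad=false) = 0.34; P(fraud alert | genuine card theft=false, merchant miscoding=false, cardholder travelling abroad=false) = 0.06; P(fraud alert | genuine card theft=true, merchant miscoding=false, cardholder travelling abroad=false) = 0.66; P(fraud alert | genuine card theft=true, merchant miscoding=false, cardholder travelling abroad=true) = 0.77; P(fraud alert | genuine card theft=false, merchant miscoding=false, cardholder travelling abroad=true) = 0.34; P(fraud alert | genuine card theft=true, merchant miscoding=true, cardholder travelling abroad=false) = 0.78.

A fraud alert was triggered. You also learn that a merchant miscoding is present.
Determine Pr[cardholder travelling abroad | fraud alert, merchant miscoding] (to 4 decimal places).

Pr[cardholder travelling abroad | fraud alert, merchant miscoding] ≈ 0.0383

Weight on cardholder travelling abroad=true, given the evidence: 0.011100 + 0.006474 = 0.017574
Denominator P(fraud alert | merchant miscoding): 0.34·0.74·0.97 + 0.5·0.74·0.03 + 0.78·0.26·0.97 + 0.83·0.26·0.03 = 0.458342
P(cardholder travelling abroad | fraud alert, merchant miscoding) = 0.017574/0.458342 ≈ 0.0383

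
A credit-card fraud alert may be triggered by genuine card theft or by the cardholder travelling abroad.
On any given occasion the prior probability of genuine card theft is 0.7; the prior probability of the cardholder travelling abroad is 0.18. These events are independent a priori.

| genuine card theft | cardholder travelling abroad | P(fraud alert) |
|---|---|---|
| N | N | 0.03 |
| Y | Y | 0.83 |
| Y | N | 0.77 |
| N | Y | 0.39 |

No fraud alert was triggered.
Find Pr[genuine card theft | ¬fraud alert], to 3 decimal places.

Enumerate the 4 (genuine card theft, cardholder travelling abroad) configurations and weight by the priors:
  P(¬fraud alert) = 0.97*0.3*0.82 + 0.61*0.3*0.18 + 0.23*0.7*0.82 + 0.17*0.7*0.18
        = 0.238620 + 0.032940 + 0.132020 + 0.021420 = 0.425000
Keeping only the genuine card theft-present terms gives 0.153440, so
  P(genuine card theft | ¬fraud alert) = 0.153440 / 0.425000 ≈ 0.361

Pr[genuine card theft | ¬fraud alert] ≈ 0.361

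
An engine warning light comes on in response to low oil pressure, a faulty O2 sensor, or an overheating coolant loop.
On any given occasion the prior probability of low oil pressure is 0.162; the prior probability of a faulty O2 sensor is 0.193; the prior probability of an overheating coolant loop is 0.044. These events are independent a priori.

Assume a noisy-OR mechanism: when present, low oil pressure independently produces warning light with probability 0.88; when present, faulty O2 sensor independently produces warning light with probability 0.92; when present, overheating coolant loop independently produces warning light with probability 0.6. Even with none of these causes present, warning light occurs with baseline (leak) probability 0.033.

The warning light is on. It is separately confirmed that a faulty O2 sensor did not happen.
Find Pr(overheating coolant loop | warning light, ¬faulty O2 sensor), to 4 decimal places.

Pr(overheating coolant loop | warning light, ¬faulty O2 sensor) ≈ 0.1526

Under noisy-OR, P(warning light | causes) = 1 − (1−0.033)·∏(1−qᵢ) over the active causes.
For the numerator, keep only overheating coolant loop=true terms: 0.022610 + 0.006797 = 0.029407
Denominator P(warning light | ¬faulty O2 sensor): 0.033·0.838·0.956 + 0.6132·0.838·0.044 + 0.88396·0.162·0.956 + 0.953584·0.162·0.044 = 0.192745
P(overheating coolant loop | warning light, ¬faulty O2 sensor) = 0.029407/0.192745 ≈ 0.1526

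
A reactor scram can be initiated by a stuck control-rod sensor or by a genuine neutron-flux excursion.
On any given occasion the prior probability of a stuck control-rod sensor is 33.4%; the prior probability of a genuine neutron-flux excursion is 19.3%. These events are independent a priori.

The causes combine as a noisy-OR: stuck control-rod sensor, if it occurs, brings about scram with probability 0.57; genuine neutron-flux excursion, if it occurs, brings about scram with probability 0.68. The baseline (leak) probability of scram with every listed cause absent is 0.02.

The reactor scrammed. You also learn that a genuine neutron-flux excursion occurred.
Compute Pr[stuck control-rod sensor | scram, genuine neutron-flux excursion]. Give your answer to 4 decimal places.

Pr[stuck control-rod sensor | scram, genuine neutron-flux excursion] ≈ 0.3873

Under noisy-OR, P(scram | causes) = 1 − (1−0.02)·∏(1−qᵢ) over the active causes.
P(scram | genuine neutron-flux excursion) = 0.6864*0.666 + 0.865152*0.334 = 0.457142 + 0.288961 = 0.746103
The stuck control-rod sensor-present share is 0.865152*0.334 = 0.288961.
P(stuck control-rod sensor | scram, genuine neutron-flux excursion) = 0.288961 / 0.746103 ≈ 0.3873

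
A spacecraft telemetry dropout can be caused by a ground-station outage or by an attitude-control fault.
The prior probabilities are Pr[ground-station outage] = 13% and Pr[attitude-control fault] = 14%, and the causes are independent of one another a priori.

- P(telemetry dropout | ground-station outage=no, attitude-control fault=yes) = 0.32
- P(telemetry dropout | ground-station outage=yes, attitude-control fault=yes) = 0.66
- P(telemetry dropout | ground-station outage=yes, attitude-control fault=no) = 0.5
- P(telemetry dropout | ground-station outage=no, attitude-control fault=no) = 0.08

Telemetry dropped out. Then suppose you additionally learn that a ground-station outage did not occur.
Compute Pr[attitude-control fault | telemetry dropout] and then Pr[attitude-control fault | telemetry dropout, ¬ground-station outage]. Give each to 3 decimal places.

P(telemetry dropout) = 0.08*0.87*0.86 + 0.32*0.87*0.14 + 0.5*0.13*0.86 + 0.66*0.13*0.14 = 0.059856 + 0.038976 + 0.055900 + 0.012012 = 0.166744
The attitude-control fault-present share is 0.038976 + 0.012012 = 0.050988.
P(attitude-control fault | telemetry dropout) = 0.050988 / 0.166744 ≈ 0.306

Now condition on the additional information:
P(telemetry dropout | ¬ground-station outage) = 0.08*0.86 + 0.32*0.14 = 0.068800 + 0.044800 = 0.113600
Of this, 0.044800 comes from 0.32*0.14 (the attitude-control fault=true cases).
P(attitude-control fault | telemetry dropout, ¬ground-station outage) = 0.044800 / 0.113600 ≈ 0.394

Pr[attitude-control fault | telemetry dropout] ≈ 0.306; Pr[attitude-control fault | telemetry dropout, ¬ground-station outage] ≈ 0.394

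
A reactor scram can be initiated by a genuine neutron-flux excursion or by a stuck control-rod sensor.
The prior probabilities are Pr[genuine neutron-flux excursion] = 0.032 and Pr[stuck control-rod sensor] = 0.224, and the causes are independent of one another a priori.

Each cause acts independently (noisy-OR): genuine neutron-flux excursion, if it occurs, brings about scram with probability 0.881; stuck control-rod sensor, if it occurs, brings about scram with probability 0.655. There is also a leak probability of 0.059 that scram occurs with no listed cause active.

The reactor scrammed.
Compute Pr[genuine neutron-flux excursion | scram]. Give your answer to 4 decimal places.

Under noisy-OR, P(scram | causes) = 1 − (1−0.059)·∏(1−qᵢ) over the active causes.
Sum P(scram|·) weighted by the priors over the 4 (genuine neutron-flux excursion, stuck control-rod sensor) configurations:
  P(scram) = 0.059×0.968×0.776 + 0.675355×0.968×0.224 + 0.888021×0.032×0.776 + 0.961367×0.032×0.224
        = 0.044319 + 0.146439 + 0.022051 + 0.006891 = 0.219700
Keeping only the genuine neutron-flux excursion-present terms gives 0.028942, so
  P(genuine neutron-flux excursion | scram) = 0.028942 / 0.219700 ≈ 0.1317

Pr[genuine neutron-flux excursion | scram] ≈ 0.1317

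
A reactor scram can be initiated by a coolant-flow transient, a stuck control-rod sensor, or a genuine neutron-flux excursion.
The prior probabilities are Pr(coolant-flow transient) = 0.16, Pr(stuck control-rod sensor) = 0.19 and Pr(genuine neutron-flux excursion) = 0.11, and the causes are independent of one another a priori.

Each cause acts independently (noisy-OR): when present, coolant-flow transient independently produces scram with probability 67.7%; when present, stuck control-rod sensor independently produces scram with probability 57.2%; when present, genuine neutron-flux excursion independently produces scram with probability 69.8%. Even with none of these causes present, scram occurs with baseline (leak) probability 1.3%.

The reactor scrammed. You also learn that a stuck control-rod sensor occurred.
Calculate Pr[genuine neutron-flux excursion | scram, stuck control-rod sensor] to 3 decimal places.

Pr[genuine neutron-flux excursion | scram, stuck control-rod sensor] ≈ 0.149

Under noisy-OR, P(scram | causes) = 1 − (1−0.013)·∏(1−qᵢ) over the active causes.
P(scram | stuck control-rod sensor) = 0.577564·0.84·0.89 + 0.872424·0.84·0.11 + 0.863553·0.16·0.89 + 0.958793·0.16·0.11 = 0.431787 + 0.080612 + 0.122970 + 0.016875 = 0.652244
Of this, 0.097487 comes from 0.080612 + 0.016875 (the genuine neutron-flux excursion=true cases).
Hence the posterior is 0.097487/0.652244 ≈ 0.149.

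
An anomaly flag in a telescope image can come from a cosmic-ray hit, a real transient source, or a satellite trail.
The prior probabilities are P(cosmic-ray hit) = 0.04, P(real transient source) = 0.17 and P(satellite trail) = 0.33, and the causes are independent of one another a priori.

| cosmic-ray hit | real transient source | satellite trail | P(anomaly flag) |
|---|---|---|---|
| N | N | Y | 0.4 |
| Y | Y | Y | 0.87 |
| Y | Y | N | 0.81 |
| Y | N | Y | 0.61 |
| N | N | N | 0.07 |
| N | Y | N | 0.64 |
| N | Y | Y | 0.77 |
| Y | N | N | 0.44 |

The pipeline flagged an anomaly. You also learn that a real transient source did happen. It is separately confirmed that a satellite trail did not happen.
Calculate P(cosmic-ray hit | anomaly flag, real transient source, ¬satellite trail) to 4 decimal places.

P(anomaly flag | real transient source, ¬satellite trail) = 0.64·0.96 + 0.81·0.04 = 0.614400 + 0.032400 = 0.646800
Of this, 0.032400 comes from 0.81·0.04 (the cosmic-ray hit=true cases).
So P(cosmic-ray hit | anomaly flag, real transient source, ¬satellite trail) = 0.032400/0.646800 ≈ 0.0501.

P(cosmic-ray hit | anomaly flag, real transient source, ¬satellite trail) ≈ 0.0501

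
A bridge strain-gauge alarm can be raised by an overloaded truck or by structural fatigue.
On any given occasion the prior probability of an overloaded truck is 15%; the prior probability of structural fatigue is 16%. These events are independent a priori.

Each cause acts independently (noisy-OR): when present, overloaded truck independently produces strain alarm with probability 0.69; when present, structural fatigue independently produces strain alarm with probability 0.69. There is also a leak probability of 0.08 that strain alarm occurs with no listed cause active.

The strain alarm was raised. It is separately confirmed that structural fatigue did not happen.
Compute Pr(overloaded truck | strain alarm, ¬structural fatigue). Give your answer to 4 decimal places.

Under noisy-OR, P(strain alarm | causes) = 1 − (1−0.08)·∏(1−qᵢ) over the active causes.
Enumerate both values of overloaded truck and weight by the priors:
  P(strain alarm | ¬structural fatigue) = 0.08×0.85 + 0.7148×0.15
        = 0.068000 + 0.107220 = 0.175220
The terms with overloaded truck present sum to 0.107220, so
  P(overloaded truck | strain alarm, ¬structural fatigue) = 0.107220 / 0.175220 ≈ 0.6119

Pr(overloaded truck | strain alarm, ¬structural fatigue) ≈ 0.6119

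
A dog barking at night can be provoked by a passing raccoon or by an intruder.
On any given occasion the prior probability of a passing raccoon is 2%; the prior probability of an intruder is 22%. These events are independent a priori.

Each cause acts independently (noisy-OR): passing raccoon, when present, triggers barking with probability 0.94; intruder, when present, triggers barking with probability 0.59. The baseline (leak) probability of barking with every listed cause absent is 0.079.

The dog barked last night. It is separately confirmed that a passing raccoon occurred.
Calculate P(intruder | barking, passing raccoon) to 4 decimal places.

Under noisy-OR, P(barking | causes) = 1 − (1−0.079)·∏(1−qᵢ) over the active causes.
P(barking | passing raccoon) = 0.94474*0.78 + 0.977343*0.22 = 0.736897 + 0.215015 = 0.951912
Of this, 0.215015 comes from 0.977343*0.22 (the intruder=true cases).
P(intruder | barking, passing raccoon) = 0.215015 / 0.951912 ≈ 0.2259

P(intruder | barking, passing raccoon) ≈ 0.2259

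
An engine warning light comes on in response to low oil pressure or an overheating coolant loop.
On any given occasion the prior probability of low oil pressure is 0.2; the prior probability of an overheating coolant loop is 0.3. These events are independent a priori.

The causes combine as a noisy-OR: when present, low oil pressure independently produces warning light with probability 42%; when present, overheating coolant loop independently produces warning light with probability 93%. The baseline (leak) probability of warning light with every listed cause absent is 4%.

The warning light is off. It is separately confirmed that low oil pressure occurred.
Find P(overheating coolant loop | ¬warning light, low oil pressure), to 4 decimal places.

Under noisy-OR, P(warning light | causes) = 1 − (1−0.04)·∏(1−qᵢ) over the active causes.
By total probability over both values of overheating coolant loop:
  P(¬warning light | low oil pressure) = 0.5568×0.7 + 0.038976×0.3
        = 0.389760 + 0.011693 = 0.401453
Keeping only the overheating coolant loop-present terms gives 0.011693, so
  P(overheating coolant loop | ¬warning light, low oil pressure) = 0.011693 / 0.401453 ≈ 0.0291

P(overheating coolant loop | ¬warning light, low oil pressure) ≈ 0.0291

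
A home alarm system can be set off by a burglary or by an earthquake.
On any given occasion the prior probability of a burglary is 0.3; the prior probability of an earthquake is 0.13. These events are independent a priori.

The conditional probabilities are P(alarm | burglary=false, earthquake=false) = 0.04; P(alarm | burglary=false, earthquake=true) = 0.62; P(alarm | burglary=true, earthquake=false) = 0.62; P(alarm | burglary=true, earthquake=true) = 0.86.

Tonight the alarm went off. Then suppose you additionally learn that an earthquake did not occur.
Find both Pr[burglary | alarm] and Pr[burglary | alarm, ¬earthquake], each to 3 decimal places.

Pr[burglary | alarm] ≈ 0.707; Pr[burglary | alarm, ¬earthquake] ≈ 0.869

Numerator (weight on configurations with burglary): 0.161820 + 0.033540 = 0.195360
Denominator P(alarm): 0.04×0.7×0.87 + 0.62×0.7×0.13 + 0.62×0.3×0.87 + 0.86×0.3×0.13 = 0.276140
P(burglary | alarm) = 0.195360/0.276140 ≈ 0.707

With the extra evidence:
By total probability over both values of burglary:
  P(alarm | ¬earthquake) = 0.04×0.7 + 0.62×0.3
        = 0.028000 + 0.186000 = 0.214000
Configurations with burglary contribute 0.186000, so
  P(burglary | alarm, ¬earthquake) = 0.186000 / 0.214000 ≈ 0.869
With earthquake excluded, burglary must carry more of the explanatory weight for the alarm.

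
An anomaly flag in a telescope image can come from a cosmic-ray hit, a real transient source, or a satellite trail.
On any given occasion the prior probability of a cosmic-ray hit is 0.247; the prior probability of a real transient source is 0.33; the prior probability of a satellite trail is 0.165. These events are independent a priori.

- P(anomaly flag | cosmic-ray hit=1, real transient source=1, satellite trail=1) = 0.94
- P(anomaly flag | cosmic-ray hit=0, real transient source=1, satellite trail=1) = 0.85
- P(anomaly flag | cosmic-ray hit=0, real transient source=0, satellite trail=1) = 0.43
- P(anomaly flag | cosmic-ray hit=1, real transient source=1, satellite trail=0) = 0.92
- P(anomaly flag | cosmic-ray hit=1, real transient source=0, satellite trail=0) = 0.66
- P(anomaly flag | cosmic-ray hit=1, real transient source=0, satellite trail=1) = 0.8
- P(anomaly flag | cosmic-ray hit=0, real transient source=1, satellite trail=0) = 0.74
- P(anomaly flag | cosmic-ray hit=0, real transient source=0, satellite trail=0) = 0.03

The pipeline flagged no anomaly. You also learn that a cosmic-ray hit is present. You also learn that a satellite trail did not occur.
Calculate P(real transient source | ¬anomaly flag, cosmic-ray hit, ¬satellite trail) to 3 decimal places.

P(real transient source | ¬anomaly flag, cosmic-ray hit, ¬satellite trail) ≈ 0.104

By total probability over both values of real transient source:
  P(¬anomaly flag | cosmic-ray hit, ¬satellite trail) = 0.34·0.67 + 0.08·0.33
        = 0.227800 + 0.026400 = 0.254200
Keeping only the real transient source-present terms gives 0.026400, so
  P(real transient source | ¬anomaly flag, cosmic-ray hit, ¬satellite trail) = 0.026400 / 0.254200 ≈ 0.104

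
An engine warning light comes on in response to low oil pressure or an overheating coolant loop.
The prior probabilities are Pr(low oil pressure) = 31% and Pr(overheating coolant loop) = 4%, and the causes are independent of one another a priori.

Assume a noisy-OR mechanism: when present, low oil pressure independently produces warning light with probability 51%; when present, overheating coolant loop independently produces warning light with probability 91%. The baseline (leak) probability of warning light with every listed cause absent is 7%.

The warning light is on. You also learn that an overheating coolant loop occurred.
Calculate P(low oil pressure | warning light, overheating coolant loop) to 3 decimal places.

P(low oil pressure | warning light, overheating coolant loop) ≈ 0.320

Under noisy-OR, P(warning light | causes) = 1 − (1−0.07)·∏(1−qᵢ) over the active causes.
P(warning light | overheating coolant loop) = 0.9163·0.69 + 0.958987·0.31 = 0.632247 + 0.297286 = 0.929533
Of this, 0.297286 comes from 0.958987·0.31 (the low oil pressure=true cases).
Hence the posterior is 0.297286/0.929533 ≈ 0.320.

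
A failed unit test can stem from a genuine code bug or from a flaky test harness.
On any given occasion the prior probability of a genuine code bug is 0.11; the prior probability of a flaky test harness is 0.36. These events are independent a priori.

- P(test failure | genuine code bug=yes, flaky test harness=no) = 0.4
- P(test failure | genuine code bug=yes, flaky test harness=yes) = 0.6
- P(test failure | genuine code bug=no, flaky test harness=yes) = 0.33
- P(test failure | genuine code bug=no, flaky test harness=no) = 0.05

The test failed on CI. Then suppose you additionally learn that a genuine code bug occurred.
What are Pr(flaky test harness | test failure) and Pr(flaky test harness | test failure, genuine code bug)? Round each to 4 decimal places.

Pr(flaky test harness | test failure) ≈ 0.6957; Pr(flaky test harness | test failure, genuine code bug) ≈ 0.4576

P(test failure) = 0.05*0.89*0.64 + 0.33*0.89*0.36 + 0.4*0.11*0.64 + 0.6*0.11*0.36 = 0.028480 + 0.105732 + 0.028160 + 0.023760 = 0.186132
The flaky test harness-present share is 0.105732 + 0.023760 = 0.129492.
So P(flaky test harness | test failure) = 0.129492/0.186132 ≈ 0.6957.

Now condition on the additional information:
For the numerator, keep only flaky test harness=true terms: 0.6*0.36 = 0.216000
The normalizing constant is 0.4*0.64 + 0.6*0.36 = 0.472000
P(flaky test harness | test failure, genuine code bug) = 0.216000/0.472000 ≈ 0.4576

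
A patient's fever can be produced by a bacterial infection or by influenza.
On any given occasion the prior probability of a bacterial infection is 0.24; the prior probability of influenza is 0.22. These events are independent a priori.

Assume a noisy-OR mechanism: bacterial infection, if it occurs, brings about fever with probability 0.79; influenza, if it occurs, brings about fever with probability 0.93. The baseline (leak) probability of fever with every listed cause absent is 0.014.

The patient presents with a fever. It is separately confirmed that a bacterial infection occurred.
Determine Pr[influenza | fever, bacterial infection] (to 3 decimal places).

Under noisy-OR, P(fever | causes) = 1 − (1−0.014)·∏(1−qᵢ) over the active causes.
Weight on influenza=true, given the evidence: 0.985506*0.22 = 0.216811
Normalizer over all consistent configurations: 0.79294*0.78 + 0.985506*0.22 = 0.835304
Posterior = 0.216811 / 0.835304 ≈ 0.260

Pr[influenza | fever, bacterial infection] ≈ 0.260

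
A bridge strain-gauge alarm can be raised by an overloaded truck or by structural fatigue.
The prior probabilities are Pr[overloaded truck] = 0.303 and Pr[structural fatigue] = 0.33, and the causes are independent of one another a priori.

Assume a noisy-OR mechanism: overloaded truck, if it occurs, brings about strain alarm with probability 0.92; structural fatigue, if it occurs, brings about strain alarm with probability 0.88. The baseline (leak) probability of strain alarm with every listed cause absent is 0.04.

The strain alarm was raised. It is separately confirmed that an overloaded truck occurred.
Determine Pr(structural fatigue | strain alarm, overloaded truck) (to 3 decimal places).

Under noisy-OR, P(strain alarm | causes) = 1 − (1−0.04)·∏(1−qᵢ) over the active causes.
By total probability over both values of structural fatigue:
  P(strain alarm | overloaded truck) = 0.9232·0.67 + 0.990784·0.33
        = 0.618544 + 0.326959 = 0.945503
Configurations with structural fatigue contribute 0.326959, so
  P(structural fatigue | strain alarm, overloaded truck) = 0.326959 / 0.945503 ≈ 0.346

Pr(structural fatigue | strain alarm, overloaded truck) ≈ 0.346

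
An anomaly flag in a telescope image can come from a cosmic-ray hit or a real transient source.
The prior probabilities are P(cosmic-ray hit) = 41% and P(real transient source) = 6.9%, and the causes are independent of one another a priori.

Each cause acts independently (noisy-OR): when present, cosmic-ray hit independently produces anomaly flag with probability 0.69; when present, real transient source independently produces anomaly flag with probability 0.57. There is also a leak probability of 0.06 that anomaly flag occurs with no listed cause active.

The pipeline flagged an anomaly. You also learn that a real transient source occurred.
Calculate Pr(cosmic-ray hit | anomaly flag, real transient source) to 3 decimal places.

Pr(cosmic-ray hit | anomaly flag, real transient source) ≈ 0.505

Under noisy-OR, P(anomaly flag | causes) = 1 − (1−0.06)·∏(1−qᵢ) over the active causes.
P(anomaly flag | real transient source) = 0.5958×0.59 + 0.874698×0.41 = 0.351522 + 0.358626 = 0.710148
The cosmic-ray hit-present share is 0.874698×0.41 = 0.358626.
P(cosmic-ray hit | anomaly flag, real transient source) = 0.358626 / 0.710148 ≈ 0.505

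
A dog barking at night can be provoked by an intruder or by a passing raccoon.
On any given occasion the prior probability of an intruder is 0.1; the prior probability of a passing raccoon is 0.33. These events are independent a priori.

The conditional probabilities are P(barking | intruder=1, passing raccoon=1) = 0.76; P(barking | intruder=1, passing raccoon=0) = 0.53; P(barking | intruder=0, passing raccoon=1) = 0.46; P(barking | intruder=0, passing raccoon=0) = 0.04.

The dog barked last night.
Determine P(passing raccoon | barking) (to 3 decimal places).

Numerator (weight on configurations with passing raccoon): 0.136620 + 0.025080 = 0.161700
The normalizing constant is 0.04·0.9·0.67 + 0.46·0.9·0.33 + 0.53·0.1·0.67 + 0.76·0.1·0.33 = 0.221330
Posterior = 0.161700 / 0.221330 ≈ 0.731

P(passing raccoon | barking) ≈ 0.731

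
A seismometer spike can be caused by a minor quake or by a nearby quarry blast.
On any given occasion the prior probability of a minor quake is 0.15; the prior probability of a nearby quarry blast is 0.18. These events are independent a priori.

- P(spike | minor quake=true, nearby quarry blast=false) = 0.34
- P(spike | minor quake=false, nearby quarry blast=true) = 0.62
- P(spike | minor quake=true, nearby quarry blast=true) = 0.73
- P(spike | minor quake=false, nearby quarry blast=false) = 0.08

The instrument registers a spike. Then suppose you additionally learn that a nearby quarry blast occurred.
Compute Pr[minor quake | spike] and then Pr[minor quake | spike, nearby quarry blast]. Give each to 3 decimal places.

Pr[minor quake | spike] ≈ 0.290; Pr[minor quake | spike, nearby quarry blast] ≈ 0.172

P(spike) = 0.08×0.85×0.82 + 0.62×0.85×0.18 + 0.34×0.15×0.82 + 0.73×0.15×0.18 = 0.055760 + 0.094860 + 0.041820 + 0.019710 = 0.212150
Of this, 0.061530 comes from 0.041820 + 0.019710 (the minor quake=true cases).
P(minor quake | spike) = 0.061530 / 0.212150 ≈ 0.290

With the extra evidence:
Enumerate both values of minor quake and weight by the priors:
  P(spike | nearby quarry blast) = 0.62*0.85 + 0.73*0.15
        = 0.527000 + 0.109500 = 0.636500
The terms with minor quake present sum to 0.109500, so
  P(minor quake | spike, nearby quarry blast) = 0.109500 / 0.636500 ≈ 0.172
— nearby quarry blast explains away the evidence for minor quake.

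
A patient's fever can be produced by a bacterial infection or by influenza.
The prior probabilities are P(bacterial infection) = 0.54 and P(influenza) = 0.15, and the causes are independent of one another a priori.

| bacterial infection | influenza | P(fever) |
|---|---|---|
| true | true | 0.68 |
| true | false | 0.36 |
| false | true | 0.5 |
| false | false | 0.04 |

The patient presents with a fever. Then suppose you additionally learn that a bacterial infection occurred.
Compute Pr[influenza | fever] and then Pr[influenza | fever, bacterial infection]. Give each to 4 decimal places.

Pr[influenza | fever] ≈ 0.3312; Pr[influenza | fever, bacterial infection] ≈ 0.2500

For the numerator, keep only influenza=true terms: 0.034500 + 0.055080 = 0.089580
Denominator P(fever): 0.04*0.46*0.85 + 0.5*0.46*0.15 + 0.36*0.54*0.85 + 0.68*0.54*0.15 = 0.270460
P(influenza | fever) = 0.089580/0.270460 ≈ 0.3312

Now also conditioning on bacterial infection=true:
By total probability over both values of influenza:
  P(fever | bacterial infection) = 0.36*0.85 + 0.68*0.15
        = 0.306000 + 0.102000 = 0.408000
Keeping only the influenza-present terms gives 0.102000, so
  P(influenza | fever, bacterial infection) = 0.102000 / 0.408000 ≈ 0.2500
This is intercausal reasoning (explaining away): once bacterial infection accounts for the fever, influenza becomes less likely.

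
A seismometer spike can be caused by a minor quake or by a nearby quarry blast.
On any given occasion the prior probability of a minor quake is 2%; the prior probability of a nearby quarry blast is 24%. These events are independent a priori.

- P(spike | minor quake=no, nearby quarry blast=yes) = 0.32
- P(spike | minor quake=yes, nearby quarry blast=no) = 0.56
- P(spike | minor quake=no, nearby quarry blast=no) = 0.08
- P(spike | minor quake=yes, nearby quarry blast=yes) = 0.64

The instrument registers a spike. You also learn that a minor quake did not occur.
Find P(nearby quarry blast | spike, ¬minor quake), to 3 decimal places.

Enumerate both values of nearby quarry blast and weight by the priors:
  P(spike | ¬minor quake) = 0.08·0.76 + 0.32·0.24
        = 0.060800 + 0.076800 = 0.137600
The terms with nearby quarry blast present sum to 0.076800, so
  P(nearby quarry blast | spike, ¬minor quake) = 0.076800 / 0.137600 ≈ 0.558

P(nearby quarry blast | spike, ¬minor quake) ≈ 0.558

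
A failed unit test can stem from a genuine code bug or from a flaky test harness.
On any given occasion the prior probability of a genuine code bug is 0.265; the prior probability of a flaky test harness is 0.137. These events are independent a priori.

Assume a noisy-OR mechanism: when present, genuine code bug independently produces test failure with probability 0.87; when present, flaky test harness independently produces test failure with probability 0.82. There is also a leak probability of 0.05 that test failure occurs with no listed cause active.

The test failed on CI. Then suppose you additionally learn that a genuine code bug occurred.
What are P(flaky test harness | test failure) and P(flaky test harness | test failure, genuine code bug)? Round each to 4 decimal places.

P(flaky test harness | test failure) ≈ 0.3388; P(flaky test harness | test failure, genuine code bug) ≈ 0.1504

Under noisy-OR, P(test failure | causes) = 1 − (1−0.05)·∏(1−qᵢ) over the active causes.
P(test failure) = 0.05*0.735*0.863 + 0.829*0.735*0.137 + 0.8765*0.265*0.863 + 0.97777*0.265*0.137 = 0.031715 + 0.083476 + 0.200451 + 0.035498 = 0.351140
The flaky test harness-present share is 0.083476 + 0.035498 = 0.118974.
P(flaky test harness | test failure) = 0.118974 / 0.351140 ≈ 0.3388

Now also conditioning on genuine code bug=true:
Enumerate both values of flaky test harness and weight by the priors:
  P(test failure | genuine code bug) = 0.8765*0.863 + 0.97777*0.137
        = 0.756419 + 0.133954 = 0.890373
Keeping only the flaky test harness-present terms gives 0.133954, so
  P(flaky test harness | test failure, genuine code bug) = 0.133954 / 0.890373 ≈ 0.1504
Conditioning on genuine code bug lowers the posterior on flaky test harness: the classic explaining-away effect in a common-effect structure.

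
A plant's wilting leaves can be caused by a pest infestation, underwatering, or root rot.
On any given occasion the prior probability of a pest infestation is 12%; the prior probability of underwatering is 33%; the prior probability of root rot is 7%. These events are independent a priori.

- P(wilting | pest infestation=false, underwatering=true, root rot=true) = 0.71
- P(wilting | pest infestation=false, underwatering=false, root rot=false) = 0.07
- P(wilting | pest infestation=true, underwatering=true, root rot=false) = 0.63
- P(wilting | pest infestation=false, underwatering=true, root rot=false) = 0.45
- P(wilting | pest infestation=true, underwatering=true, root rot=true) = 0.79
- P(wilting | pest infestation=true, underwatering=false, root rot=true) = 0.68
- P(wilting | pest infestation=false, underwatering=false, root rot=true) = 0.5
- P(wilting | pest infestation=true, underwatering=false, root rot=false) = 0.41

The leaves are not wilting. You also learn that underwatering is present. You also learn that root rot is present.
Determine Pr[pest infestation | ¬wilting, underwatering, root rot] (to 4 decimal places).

Numerator (weight on configurations with pest infestation): 0.21×0.12 = 0.025200
Denominator P(¬wilting | underwatering, root rot): 0.29×0.88 + 0.21×0.12 = 0.280400
Posterior = 0.025200 / 0.280400 ≈ 0.0899

Pr[pest infestation | ¬wilting, underwatering, root rot] ≈ 0.0899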